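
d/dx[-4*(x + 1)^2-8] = -8*x - 8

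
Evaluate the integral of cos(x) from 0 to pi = 0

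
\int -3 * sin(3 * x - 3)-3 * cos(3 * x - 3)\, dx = sqrt(2)*cos(3*x - 3 + pi/4) + C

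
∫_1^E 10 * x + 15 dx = -20 + 5*E*(E + 3)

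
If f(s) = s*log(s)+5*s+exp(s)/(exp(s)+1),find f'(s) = (exp(2*s)*log(s) + 6*exp(2*s) + 2*exp(s)*log(s) + 13*exp(s) + log(s) + 6)/(exp(2*s) + 2*exp(s) + 1)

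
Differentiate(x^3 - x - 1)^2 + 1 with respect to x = 6*x^5 - 8*x^3 - 6*x^2 + 2*x + 2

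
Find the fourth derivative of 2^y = 2^y*log(2)^4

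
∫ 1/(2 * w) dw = log(3*w)/2 + C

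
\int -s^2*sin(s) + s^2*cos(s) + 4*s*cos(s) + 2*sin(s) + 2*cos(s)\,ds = sqrt(2)*((s + 1)^2 - 1)*sin(s + pi/4) + C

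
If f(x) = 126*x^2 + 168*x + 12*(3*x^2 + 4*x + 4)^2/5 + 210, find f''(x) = 1296*x^2/5 + 1728*x/5 + 444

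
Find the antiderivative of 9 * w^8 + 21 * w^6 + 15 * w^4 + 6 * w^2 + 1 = w^9 + 3*w^7 + 3*w^5 + 2*w^3 + w + C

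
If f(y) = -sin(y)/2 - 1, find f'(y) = -cos(y)/2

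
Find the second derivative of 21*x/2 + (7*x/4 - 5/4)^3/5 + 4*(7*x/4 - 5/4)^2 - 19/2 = 1029*x/160 + 637/32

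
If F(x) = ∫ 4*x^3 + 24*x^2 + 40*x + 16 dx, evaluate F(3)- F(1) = 480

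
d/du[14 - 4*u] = -4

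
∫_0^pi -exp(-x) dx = -1 + exp(-pi)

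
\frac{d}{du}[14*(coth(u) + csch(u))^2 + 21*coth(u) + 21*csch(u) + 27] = -(28*sinh(u) + 21*cosh(u) + 21 + 56/tanh(u) + 56/sinh(u))/sinh(u)^2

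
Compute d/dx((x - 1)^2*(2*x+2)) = 6*x^2 - 4*x - 2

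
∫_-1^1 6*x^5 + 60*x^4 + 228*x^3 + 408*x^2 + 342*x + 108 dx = 512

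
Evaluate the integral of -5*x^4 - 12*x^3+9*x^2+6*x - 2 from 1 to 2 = -48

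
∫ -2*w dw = -w^2 + C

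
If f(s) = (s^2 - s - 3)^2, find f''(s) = 12*s^2 - 12*s - 10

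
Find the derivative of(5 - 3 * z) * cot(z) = 3*z/sin(z)^2 - 3/tan(z) - 5/sin(z)^2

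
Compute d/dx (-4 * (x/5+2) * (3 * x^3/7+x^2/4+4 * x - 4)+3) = -48*x^3/35 - 381*x^2/35 - 52*x/5 - 144/5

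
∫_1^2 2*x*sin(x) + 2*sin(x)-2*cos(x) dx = 4*cos(1) - 6*cos(2)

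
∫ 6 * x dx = 3*x^2 + C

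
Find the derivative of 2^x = 2^x*log(2)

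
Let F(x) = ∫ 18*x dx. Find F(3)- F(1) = 72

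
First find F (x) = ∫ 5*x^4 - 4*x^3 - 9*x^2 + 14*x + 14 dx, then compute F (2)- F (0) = 48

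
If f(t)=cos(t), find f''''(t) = cos(t)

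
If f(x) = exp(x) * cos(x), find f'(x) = sqrt(2)*exp(x)*cos(x + pi/4)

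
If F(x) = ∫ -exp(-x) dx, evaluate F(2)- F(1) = -exp(-1) + exp(-2)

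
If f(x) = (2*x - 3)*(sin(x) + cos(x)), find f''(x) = -2*x*sin(x) - 2*x*cos(x) - sin(x) + 7*cos(x)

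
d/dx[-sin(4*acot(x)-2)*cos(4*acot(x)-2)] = (-4*sin(4*acot(x) - 2)^2 + 4*cos(4*acot(x) - 2)^2)/(x^2 + 1)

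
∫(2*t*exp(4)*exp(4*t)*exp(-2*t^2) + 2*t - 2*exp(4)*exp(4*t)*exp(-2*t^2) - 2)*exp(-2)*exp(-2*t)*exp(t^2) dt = -2*sinh(-t^2 + 2*t + 2) + C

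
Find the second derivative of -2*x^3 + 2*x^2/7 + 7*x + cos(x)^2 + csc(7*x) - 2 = -12*x + 4*sin(x)^2 - 10/7 - 49/sin(7*x) + 98/sin(7*x)^3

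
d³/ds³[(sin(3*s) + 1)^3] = 81*(-9*sin(3*s)^2 - 8*sin(3*s) + 1)*cos(3*s)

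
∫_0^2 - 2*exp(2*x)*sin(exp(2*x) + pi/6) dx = -cos(pi/6 + 1) + cos(pi/6 + exp(4))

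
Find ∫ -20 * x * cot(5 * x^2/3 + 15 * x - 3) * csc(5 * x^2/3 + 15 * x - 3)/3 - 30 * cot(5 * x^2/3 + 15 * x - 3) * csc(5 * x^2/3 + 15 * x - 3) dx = 2*csc(5*x^2/3 + 15*x - 3) + C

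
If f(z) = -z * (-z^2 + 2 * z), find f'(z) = 3*z^2 - 4*z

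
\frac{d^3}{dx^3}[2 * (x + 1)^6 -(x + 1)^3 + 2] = 240*x^3 + 720*x^2 + 720*x + 234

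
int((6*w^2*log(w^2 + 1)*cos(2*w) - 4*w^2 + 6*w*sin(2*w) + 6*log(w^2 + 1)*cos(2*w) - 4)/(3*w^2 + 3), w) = -4*w/3 + log(w^2 + 1)*sin(2*w) + C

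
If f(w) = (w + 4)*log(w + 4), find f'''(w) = -1/(w^2 + 8*w + 16)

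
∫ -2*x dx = -x^2 + C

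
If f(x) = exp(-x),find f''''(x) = exp(-x)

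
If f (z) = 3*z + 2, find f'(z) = 3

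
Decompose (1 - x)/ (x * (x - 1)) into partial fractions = -1/x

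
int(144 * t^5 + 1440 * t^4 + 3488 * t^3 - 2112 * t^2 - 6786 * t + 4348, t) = 24*t^6 + 288*t^5 + 872*t^4 - 704*t^3 - 3393*t^2 + 4348*t + C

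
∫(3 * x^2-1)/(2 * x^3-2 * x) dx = log(x^3 - x)/2 + C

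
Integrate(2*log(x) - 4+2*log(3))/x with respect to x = (log(3*x) - 2)^2 + C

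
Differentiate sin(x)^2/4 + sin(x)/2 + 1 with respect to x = (sin(x) + 1)*cos(x)/2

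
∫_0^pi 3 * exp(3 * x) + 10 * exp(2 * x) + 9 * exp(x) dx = -(2 + exp(pi))^2 - 19 + exp(pi) + (2 + exp(pi))^3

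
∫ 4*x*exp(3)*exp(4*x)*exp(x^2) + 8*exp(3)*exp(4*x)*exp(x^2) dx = 2*exp((x + 2)^2 - 1) + C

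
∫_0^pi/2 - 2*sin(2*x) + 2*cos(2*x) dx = -2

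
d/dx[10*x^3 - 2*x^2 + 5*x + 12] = 30*x^2 - 4*x + 5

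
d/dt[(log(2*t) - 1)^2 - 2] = (2*log(t) - 2 + 2*log(2))/t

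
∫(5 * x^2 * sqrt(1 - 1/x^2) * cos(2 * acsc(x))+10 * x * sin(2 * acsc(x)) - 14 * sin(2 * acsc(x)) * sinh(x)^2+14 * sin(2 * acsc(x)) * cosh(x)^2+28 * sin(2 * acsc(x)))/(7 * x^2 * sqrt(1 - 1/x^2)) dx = (5*x + 21)*(x^2 - 2)/(7*x^2) + C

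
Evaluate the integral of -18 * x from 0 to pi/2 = -(-1 + 3*pi/2)^2 - 3*pi + 1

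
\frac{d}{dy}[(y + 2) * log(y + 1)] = (y*log(y + 1) + y + log(y + 1) + 2)/(y + 1)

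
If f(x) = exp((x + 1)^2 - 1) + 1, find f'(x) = 2*x*exp(x^2 + 2*x) + 2*exp(x^2 + 2*x)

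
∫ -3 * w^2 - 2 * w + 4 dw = -w^3 - w^2 + 4*w + C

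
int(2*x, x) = x^2 + C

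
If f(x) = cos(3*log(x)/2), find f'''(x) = 3*(sin(3*log(x)/2) + 18*cos(3*log(x)/2))/(8*x^3)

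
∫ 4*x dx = 2*x^2 + C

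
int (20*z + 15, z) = 10*z^2 + 15*z + C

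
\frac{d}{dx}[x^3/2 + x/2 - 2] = 3*x^2/2 + 1/2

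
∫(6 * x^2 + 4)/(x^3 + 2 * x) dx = 2*log(x*(x^2 + 2)) + C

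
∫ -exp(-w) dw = exp(-w) + C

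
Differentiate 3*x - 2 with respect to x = 3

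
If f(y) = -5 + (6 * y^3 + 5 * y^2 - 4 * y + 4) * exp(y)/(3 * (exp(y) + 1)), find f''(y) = (-6*y^3*exp(2*y) + 6*y^3*exp(y) + 31*y^2*exp(2*y) + 41*y^2*exp(y) + 36*y*exp(3*y) + 96*y*exp(2*y) + 52*y*exp(y) + 10*exp(3*y) + 8*exp(2*y) + 6*exp(y))/(3*exp(3*y) + 9*exp(2*y) + 9*exp(y) + 3)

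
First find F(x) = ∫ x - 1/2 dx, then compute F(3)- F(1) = 3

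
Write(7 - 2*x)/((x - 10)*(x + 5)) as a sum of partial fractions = -17/(15*(x + 5)) - 13/(15*(x - 10))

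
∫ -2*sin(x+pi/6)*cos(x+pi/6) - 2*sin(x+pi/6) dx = (cos(x + pi/6) + 1)^2 + C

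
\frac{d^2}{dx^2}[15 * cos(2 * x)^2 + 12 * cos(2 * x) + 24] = -960*sin(x)^4 + 1056*sin(x)^2 - 168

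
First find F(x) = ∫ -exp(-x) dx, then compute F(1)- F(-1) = -E + exp(-1)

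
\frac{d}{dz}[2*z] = 2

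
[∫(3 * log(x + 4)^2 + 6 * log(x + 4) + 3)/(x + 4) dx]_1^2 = -(1 + log(5))^3 + (1 + log(6))^3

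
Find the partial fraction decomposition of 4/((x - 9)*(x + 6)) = -4/(15*(x + 6)) + 4/(15*(x - 9))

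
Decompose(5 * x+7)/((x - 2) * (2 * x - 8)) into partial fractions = -17/(4*(x - 2)) + 27/(4*(x - 4))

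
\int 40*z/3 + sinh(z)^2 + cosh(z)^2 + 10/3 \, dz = 20*z^2/3 + 10*z/3 + sinh(2*z)/2 + C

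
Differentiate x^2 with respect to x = 2*x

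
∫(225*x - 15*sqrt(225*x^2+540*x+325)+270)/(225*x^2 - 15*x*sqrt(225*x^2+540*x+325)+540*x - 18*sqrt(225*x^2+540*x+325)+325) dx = log(-15*x + sqrt(9*(5*x + 6)^2 + 1) - 18) + C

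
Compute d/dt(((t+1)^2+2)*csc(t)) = (-t^2*cos(t)/sin(t) + 2*t - 2*t*cos(t)/sin(t) + 2 - 3*cos(t)/sin(t))/sin(t)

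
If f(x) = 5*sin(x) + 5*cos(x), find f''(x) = -5*sin(x) - 5*cos(x)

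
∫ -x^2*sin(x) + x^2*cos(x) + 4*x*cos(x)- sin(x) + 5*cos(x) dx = sqrt(2)*((x + 1)^2 + 2)*sin(x + pi/4) + C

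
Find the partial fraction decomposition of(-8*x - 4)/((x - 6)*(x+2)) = -3/(2*(x + 2)) - 13/(2*(x - 6))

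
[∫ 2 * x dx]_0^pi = pi^2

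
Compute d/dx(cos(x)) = -sin(x)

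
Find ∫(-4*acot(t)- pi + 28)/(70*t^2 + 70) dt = (4*acot(t) + pi)^2/560 - 2*acot(t)/5 + C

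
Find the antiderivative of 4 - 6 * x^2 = -2*x^3 + 4*x + C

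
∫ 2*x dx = x^2 + C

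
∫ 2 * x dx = x^2 + C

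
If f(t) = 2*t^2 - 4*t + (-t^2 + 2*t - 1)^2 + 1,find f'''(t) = 24*t - 24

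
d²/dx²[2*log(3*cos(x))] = -2/cos(x)^2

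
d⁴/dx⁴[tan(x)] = 24*tan(x)^5 + 40*tan(x)^3 + 16*tan(x)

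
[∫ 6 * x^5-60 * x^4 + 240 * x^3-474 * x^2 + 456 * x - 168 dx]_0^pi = -49 + (1 + (-2 + pi)^3)^2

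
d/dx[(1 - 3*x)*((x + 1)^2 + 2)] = -9*x^2 - 10*x - 7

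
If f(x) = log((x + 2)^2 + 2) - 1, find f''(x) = (-2*x^2 - 8*x - 4)/(x^4 + 8*x^3 + 28*x^2 + 48*x + 36)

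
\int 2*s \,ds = s^2 + C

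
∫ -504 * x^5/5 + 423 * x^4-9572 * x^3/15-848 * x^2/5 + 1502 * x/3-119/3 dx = -84*x^6/5 + 423*x^5/5 - 2393*x^4/15 - 848*x^3/15 + 751*x^2/3 - 119*x/3 + C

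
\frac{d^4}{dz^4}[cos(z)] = cos(z)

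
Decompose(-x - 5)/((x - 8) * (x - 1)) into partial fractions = 6/(7*(x - 1)) - 13/(7*(x - 8))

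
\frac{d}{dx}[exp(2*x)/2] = exp(2*x)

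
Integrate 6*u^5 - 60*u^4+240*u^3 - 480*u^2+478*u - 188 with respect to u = u^6 - 12*u^5 + 60*u^4 - 160*u^3 + 239*u^2 - 188*u + C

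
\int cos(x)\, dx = sin(x) + C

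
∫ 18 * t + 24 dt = 9*t^2 + 24*t + C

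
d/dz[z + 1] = 1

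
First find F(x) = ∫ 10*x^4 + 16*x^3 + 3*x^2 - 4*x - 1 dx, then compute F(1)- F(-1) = 4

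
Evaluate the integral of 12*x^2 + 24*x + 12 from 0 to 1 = 28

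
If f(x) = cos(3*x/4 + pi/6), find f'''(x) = 27*sin(3*x/4 + pi/6)/64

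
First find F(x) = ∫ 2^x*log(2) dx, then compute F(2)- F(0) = 3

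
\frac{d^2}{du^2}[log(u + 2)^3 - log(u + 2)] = (-3*log(u + 2)^2 + 6*log(u + 2) + 1)/(u^2 + 4*u + 4)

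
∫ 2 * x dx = x^2 + C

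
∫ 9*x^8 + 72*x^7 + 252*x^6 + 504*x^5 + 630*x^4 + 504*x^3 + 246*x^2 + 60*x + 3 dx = x^9 + 9*x^8 + 36*x^7 + 84*x^6 + 126*x^5 + 126*x^4 + 82*x^3 + 30*x^2 + 3*x + C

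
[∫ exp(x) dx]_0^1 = -1 + E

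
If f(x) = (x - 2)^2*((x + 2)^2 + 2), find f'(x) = 4*x^3 - 12*x - 8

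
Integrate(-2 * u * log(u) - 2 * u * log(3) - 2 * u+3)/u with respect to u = -(2*u - 3)*log(3*u) + C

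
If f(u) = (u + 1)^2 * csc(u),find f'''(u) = (u^2*cos(u)/sin(u) - 6*u^2*cos(u)/sin(u)^3 - 6*u + 2*u*cos(u)/sin(u) + 12*u/sin(u)^2 - 12*u*cos(u)/sin(u)^3 - 6 - 5*cos(u)/sin(u) + 12/sin(u)^2 - 6*cos(u)/sin(u)^3)/sin(u)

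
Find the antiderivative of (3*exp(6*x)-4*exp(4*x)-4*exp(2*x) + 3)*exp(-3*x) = 8*sinh(x)^3 - 2*sinh(x) + C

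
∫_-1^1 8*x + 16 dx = 32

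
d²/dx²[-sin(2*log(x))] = 2*(2*sin(2*log(x)) + cos(2*log(x)))/x^2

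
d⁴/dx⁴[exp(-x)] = exp(-x)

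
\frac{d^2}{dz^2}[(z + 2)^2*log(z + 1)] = (2*z^2*log(z + 1) + 3*z^2 + 4*z*log(z + 1) + 8*z + 2*log(z + 1) + 4)/(z^2 + 2*z + 1)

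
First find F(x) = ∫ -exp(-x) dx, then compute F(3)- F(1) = -exp(-1) + exp(-3)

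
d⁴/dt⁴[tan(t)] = 24*tan(t)^5 + 40*tan(t)^3 + 16*tan(t)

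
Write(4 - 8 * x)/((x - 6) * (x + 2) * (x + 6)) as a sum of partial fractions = 13/(12*(x + 6)) - 5/(8*(x + 2)) - 11/(24*(x - 6))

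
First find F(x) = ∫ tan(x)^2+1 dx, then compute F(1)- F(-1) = 2*tan(1)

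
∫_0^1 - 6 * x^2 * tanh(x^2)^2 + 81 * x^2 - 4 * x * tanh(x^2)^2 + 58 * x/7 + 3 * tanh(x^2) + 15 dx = 5*tanh(1) + 295/7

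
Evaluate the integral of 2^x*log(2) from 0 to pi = -1 + 2^pi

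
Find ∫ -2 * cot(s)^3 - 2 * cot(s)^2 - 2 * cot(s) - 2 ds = (cot(s) + 2)*cot(s) + C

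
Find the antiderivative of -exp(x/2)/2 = -exp(x/2) + C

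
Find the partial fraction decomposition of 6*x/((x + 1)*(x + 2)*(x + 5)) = -5/(2*(x + 5)) + 4/(x + 2) - 3/(2*(x + 1))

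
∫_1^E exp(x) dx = -E + exp(E)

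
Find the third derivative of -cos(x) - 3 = -sin(x)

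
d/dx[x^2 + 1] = 2*x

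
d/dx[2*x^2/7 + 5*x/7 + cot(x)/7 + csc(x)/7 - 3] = 4*x/7 - cot(x)^2/7 - cot(x)*csc(x)/7 + 4/7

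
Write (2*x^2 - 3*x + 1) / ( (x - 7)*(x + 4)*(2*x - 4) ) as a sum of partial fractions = 15/(44*(x + 4)) - 1/(20*(x - 2)) + 39/(55*(x - 7))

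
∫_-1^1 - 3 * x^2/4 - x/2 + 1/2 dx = 1/2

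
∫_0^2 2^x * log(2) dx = 3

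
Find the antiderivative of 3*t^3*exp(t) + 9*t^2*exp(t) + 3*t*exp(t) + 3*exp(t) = 3*t*(t^2 + 1)*exp(t) + C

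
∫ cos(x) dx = sin(x) + C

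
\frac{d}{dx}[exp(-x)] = -exp(-x)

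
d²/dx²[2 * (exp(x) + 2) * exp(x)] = 8*exp(2*x) + 4*exp(x)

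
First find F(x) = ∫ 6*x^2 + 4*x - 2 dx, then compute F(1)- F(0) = 2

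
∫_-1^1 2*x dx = 0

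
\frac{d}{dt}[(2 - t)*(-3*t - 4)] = 6*t - 2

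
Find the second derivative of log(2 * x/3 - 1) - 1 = -4/(4*x^2 - 12*x + 9)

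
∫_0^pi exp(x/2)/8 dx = -1/4 + exp(pi/2)/4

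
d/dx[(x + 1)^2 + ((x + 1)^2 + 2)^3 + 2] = 6*x^5 + 30*x^4 + 84*x^3 + 132*x^2 + 128*x + 56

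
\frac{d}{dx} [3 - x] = -1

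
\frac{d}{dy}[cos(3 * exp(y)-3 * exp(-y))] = -3*(exp(2*y) + 1)*exp(-y)*sin(3*exp(y) - 3*exp(-y))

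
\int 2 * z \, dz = z^2 + C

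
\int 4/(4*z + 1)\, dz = log(-4*z - 1) + C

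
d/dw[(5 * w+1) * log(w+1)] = (5*w*log(w + 1) + 5*w + 5*log(w + 1) + 1)/(w + 1)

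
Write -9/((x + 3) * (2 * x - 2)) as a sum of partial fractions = 9/(8*(x + 3)) - 9/(8*(x - 1))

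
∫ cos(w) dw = sin(w) + C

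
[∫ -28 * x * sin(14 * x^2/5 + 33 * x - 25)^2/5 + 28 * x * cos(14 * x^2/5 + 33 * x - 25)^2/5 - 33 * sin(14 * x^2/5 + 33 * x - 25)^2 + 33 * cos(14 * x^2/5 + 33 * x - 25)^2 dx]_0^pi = -sin(50 - 28*pi^2/5)/2 + sin(50)/2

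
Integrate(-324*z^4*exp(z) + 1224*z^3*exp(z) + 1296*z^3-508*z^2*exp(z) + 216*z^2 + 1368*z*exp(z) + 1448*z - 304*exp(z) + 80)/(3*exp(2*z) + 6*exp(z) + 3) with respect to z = 4*(81*z^4 + 18*z^3 + 181*z^2 + 20*z + 96)/(3*(exp(z) + 1)) + C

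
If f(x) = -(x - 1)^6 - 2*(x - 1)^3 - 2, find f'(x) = -6*x^5 + 30*x^4 - 60*x^3 + 54*x^2 - 18*x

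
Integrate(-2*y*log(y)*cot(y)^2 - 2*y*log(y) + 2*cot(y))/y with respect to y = 2*log(y)*cot(y) + C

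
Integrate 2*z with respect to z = z^2 + C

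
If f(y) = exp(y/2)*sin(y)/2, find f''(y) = (-3*sin(y) + 4*cos(y))*exp(y/2)/8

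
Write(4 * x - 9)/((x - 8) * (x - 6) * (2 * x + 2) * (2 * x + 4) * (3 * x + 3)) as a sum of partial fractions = -17/(960*(x + 2)) + 863/(47628*(x + 1)) - 13/(756*(x + 1)^2) - 5/(3136*(x - 6)) + 23/(19440*(x - 8))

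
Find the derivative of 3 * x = 3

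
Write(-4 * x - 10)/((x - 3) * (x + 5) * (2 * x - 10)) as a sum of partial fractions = 1/(16*(x + 5)) + 11/(16*(x - 3)) - 3/(4*(x - 5))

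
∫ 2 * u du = u^2 + C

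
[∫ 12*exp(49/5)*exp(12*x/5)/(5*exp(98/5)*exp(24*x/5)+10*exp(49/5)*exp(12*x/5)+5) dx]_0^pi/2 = -exp(49/5)/(1 + exp(49/5)) + exp(6*pi/5 + 49/5)/(1 + exp(6*pi/5 + 49/5))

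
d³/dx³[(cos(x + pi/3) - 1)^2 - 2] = -2*sin(x + pi/3) + 4*cos(2*x + pi/6)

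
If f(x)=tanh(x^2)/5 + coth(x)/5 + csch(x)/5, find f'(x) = 2*x/(5*cosh(x^2)^2) - cosh(x)/(5*sinh(x)^2) - 1/(5*sinh(x)^2)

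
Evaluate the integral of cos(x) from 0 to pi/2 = 1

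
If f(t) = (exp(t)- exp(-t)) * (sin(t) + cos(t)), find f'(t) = 2*(exp(2*t)*cos(t) + sin(t))*exp(-t)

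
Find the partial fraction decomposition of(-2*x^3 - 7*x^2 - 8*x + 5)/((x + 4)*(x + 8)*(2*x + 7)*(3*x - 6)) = -8/(9*(2*x + 7)) - 43/(72*(x + 8)) + 53/(72*(x + 4)) - 1/(36*(x - 2))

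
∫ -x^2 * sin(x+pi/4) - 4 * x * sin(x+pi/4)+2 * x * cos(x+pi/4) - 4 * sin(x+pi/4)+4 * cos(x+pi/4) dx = (x + 2)^2*cos(x + pi/4) + C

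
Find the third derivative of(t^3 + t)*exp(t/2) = t^3*exp(t/2)/8 + 9*t^2*exp(t/2)/4 + 73*t*exp(t/2)/8 + 27*exp(t/2)/4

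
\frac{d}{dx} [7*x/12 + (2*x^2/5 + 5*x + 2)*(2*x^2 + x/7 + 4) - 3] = 16*x^3/5 + 1056*x^2/35 + 442*x/35 + 1753/84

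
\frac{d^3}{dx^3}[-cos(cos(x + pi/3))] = sin(x + pi/3)^3*sin(cos(x + pi/3)) + sin(x + pi/3)*sin(cos(x + pi/3)) + 3*sin(x + pi/3)*cos(x + pi/3)*cos(cos(x + pi/3))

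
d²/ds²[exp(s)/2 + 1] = exp(s)/2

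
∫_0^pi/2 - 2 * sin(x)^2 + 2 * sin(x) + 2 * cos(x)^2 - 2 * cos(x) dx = 0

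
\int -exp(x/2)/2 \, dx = -exp(x/2) + C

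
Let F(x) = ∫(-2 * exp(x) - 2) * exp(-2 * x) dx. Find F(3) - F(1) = -2*exp(-1) - exp(-2) + exp(-6) + 2*exp(-3)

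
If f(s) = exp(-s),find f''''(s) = exp(-s)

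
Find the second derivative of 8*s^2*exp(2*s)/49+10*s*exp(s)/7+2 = 32*s^2*exp(2*s)/49 + 64*s*exp(2*s)/49 + 10*s*exp(s)/7 + 16*exp(2*s)/49 + 20*exp(s)/7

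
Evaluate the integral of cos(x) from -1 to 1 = 2*sin(1)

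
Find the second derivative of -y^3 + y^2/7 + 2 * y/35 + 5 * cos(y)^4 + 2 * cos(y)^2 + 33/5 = -6*y - 80*sin(y)^4 + 108*sin(y)^2 - 166/7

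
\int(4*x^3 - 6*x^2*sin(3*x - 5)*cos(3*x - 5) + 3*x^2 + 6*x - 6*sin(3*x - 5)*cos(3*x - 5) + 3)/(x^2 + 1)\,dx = 2*x^2 + 3*x + log(x^2 + 1) + cos(3*x - 5)^2 + C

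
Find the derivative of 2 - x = -1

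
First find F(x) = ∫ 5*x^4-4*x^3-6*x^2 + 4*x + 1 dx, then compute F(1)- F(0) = 1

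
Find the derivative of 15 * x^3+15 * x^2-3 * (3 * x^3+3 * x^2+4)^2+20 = -162*x^5 - 270*x^4 - 108*x^3 - 171*x^2 - 114*x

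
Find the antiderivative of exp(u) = exp(u) + C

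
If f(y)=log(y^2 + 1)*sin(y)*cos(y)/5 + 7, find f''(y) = (-2*y^4*log(y^2 + 1)*sin(2*y) + 4*y^3*cos(2*y) - 4*y^2*log(y^2 + 1)*sin(2*y) - y^2*sin(2*y) + 4*y*cos(2*y) - 2*log(y^2 + 1)*sin(2*y) + sin(2*y))/(5*y^4 + 10*y^2 + 5)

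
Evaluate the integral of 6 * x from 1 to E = -3 + 3*exp(2)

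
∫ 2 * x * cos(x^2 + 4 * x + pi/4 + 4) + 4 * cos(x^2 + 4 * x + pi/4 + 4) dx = sin((x + 2)^2 + pi/4) + C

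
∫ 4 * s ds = 2*s^2 + C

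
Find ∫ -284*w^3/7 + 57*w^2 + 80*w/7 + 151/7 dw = -71*w^4/7 + 19*w^3 + 40*w^2/7 + 151*w/7 + C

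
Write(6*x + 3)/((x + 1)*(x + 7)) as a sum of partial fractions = 13/(2*(x + 7)) - 1/(2*(x + 1))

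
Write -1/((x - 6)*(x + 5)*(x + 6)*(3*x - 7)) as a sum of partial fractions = 27/(6050*(3*x - 7)) + 1/(300*(x + 6)) - 1/(242*(x + 5)) - 1/(1452*(x - 6))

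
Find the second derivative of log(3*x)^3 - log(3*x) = (-3*log(x)^2 - 6*log(3)*log(x) + 6*log(x) - 3*log(3)^2 + 1 + 6*log(3))/x^2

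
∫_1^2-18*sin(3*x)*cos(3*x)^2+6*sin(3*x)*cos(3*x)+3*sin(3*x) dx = cos(3) - cos(6) - cos(6)^2 + cos(3)^2 + 2*cos(6)^3 - 2*cos(3)^3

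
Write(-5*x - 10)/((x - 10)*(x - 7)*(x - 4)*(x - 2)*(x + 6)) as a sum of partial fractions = 1/(832*(x + 6)) + 1/(32*(x - 2)) - 1/(12*(x - 4)) + 1/(13*(x - 7)) - 5/(192*(x - 10))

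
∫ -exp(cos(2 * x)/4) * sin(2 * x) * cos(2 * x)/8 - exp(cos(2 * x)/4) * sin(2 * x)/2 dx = exp(cos(2*x)/4)*cos(2*x)/4 + C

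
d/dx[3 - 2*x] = -2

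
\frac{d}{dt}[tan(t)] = cos(t)^(-2)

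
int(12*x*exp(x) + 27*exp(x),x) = (12*x + 15)*exp(x) + C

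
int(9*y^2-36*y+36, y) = 3*y^3 - 18*y^2 + 36*y + C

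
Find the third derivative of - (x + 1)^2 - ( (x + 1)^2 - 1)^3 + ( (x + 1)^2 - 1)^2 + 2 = -120*x^3 - 360*x^2 - 264*x - 24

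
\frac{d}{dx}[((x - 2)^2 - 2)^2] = 4*x^3 - 24*x^2 + 40*x - 16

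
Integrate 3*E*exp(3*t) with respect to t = exp(3*t + 1) + C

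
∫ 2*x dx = x^2 + C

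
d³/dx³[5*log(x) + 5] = 10/x^3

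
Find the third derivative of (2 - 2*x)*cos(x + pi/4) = -2*x*sin(x + pi/4) + 2*sin(x + pi/4) + 6*cos(x + pi/4)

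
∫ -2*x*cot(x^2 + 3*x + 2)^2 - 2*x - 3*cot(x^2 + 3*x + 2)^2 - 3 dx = cot(x^2 + 3*x + 2) + C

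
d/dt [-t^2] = -2*t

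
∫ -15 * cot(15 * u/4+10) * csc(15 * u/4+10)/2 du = 2*csc(15*u/4 + 10) + C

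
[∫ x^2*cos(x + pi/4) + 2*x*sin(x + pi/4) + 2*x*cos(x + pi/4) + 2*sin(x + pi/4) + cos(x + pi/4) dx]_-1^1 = 4*sin(pi/4 + 1)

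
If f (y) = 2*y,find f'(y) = 2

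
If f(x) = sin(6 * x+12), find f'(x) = 6*cos(6*x + 12)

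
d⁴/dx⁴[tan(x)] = 24*tan(x)^5 + 40*tan(x)^3 + 16*tan(x)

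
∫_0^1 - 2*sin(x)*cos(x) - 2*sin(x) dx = -4 + (cos(1) + 1)^2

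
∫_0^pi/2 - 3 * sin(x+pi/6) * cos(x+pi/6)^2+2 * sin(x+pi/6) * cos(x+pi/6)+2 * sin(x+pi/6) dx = 5*sqrt(3)/8 + 11/8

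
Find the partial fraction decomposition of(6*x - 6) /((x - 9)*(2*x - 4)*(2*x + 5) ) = -14/(69*(2*x + 5)) - 1/(21*(x - 2)) + 24/(161*(x - 9))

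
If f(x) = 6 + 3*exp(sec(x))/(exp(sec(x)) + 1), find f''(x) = 3*(-exp(1/cos(x))*sin(x)^2/cos(x)^3 - exp(1/cos(x)) + 2*exp(1/cos(x))/cos(x)^2 + sin(x)^2/cos(x)^3 - 1 + 2/cos(x)^2)*exp(1/cos(x))/((exp(1/cos(x)) + 1)^3*cos(x))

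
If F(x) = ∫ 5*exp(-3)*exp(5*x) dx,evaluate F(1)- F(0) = -exp(-3) + exp(2)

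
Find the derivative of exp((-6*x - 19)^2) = 72*x*exp(36*x^2 + 228*x + 361) + 228*exp(36*x^2 + 228*x + 361)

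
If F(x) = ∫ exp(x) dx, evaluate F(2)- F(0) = -1 + exp(2)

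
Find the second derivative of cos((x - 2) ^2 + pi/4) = -4*x^2*cos(x^2 - 4*x + pi/4 + 4) + 16*x*cos(x^2 - 4*x + pi/4 + 4) - 2*sin(x^2 - 4*x + pi/4 + 4) - 16*cos(x^2 - 4*x + pi/4 + 4)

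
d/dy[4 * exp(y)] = 4*exp(y)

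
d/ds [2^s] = 2^s*log(2)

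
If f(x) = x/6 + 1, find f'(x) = 1/6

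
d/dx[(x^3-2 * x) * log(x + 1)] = (3*x^3*log(x + 1) + x^3 + 3*x^2*log(x + 1) - 2*x*log(x + 1) - 2*x - 2*log(x + 1))/(x + 1)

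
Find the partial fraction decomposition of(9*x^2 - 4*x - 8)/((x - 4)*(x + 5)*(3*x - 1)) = 75/(176*(3*x - 1)) + 79/(48*(x + 5)) + 40/(33*(x - 4))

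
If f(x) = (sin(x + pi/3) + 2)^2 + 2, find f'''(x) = -4*cos(x + pi/3) - 4*cos(2*x + pi/6)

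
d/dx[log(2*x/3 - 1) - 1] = 2/(2*x - 3)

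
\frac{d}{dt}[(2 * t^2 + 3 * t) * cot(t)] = -2*t^2/sin(t)^2 + 4*t/tan(t) - 3*t/sin(t)^2 + 3/tan(t)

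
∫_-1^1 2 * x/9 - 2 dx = -4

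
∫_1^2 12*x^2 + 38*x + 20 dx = 105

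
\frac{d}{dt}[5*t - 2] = 5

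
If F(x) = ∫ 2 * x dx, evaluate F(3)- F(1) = 8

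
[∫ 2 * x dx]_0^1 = 1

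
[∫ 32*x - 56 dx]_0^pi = -49 + (7 - 4*pi)^2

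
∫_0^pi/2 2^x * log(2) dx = -1 + 2^(pi/2)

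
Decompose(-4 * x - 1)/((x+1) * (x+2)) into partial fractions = -7/(x + 2) + 3/(x + 1)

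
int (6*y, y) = 3*y^2 + C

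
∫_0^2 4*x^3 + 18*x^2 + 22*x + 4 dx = 116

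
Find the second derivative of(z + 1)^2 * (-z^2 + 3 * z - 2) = -12*z^2 + 6*z + 6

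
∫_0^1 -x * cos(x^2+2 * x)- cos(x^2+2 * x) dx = -sin(3)/2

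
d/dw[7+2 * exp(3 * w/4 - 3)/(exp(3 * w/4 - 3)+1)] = 3*exp(3*w/4 - 3)/(4*exp(-3)*exp(3*w/4) + 2*exp(-6)*exp(3*w/2) + 2)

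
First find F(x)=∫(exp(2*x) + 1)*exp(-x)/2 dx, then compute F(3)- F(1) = -E/2 - exp(-3)/2 + exp(-1)/2 + exp(3)/2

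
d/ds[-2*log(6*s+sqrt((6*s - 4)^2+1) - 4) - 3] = (-72*s - 12*sqrt(36*s^2 - 48*s + 17) + 48)/(36*s^2 + 6*s*sqrt(36*s^2 - 48*s + 17) - 48*s - 4*sqrt(36*s^2 - 48*s + 17) + 17)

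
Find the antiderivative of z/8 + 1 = z^2/16 + z + C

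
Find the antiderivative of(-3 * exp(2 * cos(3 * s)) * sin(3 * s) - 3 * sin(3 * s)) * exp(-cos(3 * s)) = 2*sinh(cos(3*s)) + C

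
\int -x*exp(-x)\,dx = (x + 1)*exp(-x) + C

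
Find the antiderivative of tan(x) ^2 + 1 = tan(x) + C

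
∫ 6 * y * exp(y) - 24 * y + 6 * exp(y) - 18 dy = 6*y*(-2*y + exp(y) - 3) + C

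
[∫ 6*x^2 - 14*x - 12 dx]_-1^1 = -20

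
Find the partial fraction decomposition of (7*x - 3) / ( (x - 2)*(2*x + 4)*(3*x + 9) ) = -4/(5*(x + 3)) + 17/(24*(x + 2)) + 11/(120*(x - 2))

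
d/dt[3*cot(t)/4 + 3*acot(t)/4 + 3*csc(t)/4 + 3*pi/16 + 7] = -3*(t^2*cos(t)/sin(t)^2 + t^2/sin(t)^2 + 1 + cos(t)/sin(t)^2 + sin(t)^(-2))/(4*t^2 + 4)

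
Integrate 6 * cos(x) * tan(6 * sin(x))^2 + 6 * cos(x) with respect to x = tan(6*sin(x)) + C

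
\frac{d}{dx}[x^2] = 2*x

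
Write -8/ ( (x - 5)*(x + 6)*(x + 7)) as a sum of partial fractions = -2/(3*(x + 7)) + 8/(11*(x + 6)) - 2/(33*(x - 5))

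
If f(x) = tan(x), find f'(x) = cos(x)^(-2)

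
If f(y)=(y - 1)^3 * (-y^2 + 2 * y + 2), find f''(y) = -20*y^3 + 60*y^2 - 42*y + 2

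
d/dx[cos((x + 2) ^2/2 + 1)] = -(x + 2)*sin(x^2/2 + 2*x + 3)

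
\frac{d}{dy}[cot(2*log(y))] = -2/(y*sin(2*log(y))^2)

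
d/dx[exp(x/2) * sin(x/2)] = sqrt(2)*exp(x/2)*sin(x/2 + pi/4)/2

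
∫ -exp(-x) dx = exp(-x) + C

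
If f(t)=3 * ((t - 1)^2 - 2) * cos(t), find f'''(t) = 3*t^2*sin(t) - 6*t*sin(t) - 18*t*cos(t) - 21*sin(t) + 18*cos(t)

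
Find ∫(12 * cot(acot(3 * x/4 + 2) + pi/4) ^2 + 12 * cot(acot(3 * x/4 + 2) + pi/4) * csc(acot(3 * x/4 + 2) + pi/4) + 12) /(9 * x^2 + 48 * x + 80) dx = cot(acot(3*x/4 + 2) + pi/4) + csc(acot(3*x/4 + 2) + pi/4) + C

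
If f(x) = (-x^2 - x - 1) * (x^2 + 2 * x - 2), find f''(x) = -12*x^2 - 18*x - 2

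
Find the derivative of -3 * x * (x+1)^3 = -12*x^3 - 27*x^2 - 18*x - 3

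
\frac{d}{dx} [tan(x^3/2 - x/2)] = 3*x^2*tan(x^3/2 - x/2)^2/2 + 3*x^2/2 - tan(x^3/2 - x/2)^2/2 - 1/2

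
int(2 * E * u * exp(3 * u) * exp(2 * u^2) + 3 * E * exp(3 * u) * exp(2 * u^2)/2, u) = exp(2*u^2 + 3*u + 1)/2 + C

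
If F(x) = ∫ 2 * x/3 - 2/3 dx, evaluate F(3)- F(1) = 4/3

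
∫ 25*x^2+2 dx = 25*x^3/3 + 2*x + C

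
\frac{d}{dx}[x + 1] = 1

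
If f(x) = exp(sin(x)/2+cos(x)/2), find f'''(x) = -(sqrt(2)*sin(3*x + pi/4) + 12*cos(2*x) + 5*sqrt(2)*cos(x + pi/4))*exp(sin(x)/2)*exp(cos(x)/2)/16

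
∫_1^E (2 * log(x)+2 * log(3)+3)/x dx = -log(3)^2 + 3 + (1 + log(3))^2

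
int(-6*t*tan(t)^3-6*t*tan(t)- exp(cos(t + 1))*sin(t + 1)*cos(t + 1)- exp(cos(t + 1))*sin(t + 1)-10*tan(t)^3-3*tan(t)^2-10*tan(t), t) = (-3*t - 5)*tan(t)^2 + exp(cos(t + 1))*cos(t + 1) + C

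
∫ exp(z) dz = exp(z) + C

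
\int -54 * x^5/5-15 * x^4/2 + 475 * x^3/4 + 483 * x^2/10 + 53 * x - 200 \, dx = -9*x^6/5 - 3*x^5/2 + 475*x^4/16 + 161*x^3/10 + 53*x^2/2 - 200*x + C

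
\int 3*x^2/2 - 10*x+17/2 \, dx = x^3/2 - 5*x^2 + 17*x/2 + C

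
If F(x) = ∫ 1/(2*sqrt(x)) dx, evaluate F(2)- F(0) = sqrt(2)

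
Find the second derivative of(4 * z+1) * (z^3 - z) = 48*z^2 + 6*z - 8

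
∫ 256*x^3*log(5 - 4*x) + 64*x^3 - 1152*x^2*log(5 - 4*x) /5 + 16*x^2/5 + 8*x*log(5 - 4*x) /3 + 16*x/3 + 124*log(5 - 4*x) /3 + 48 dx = 4*(4*x - 5)*(60*x^3 + 3*x^2 + 5*x + 45)*log(5 - 4*x)/15 + C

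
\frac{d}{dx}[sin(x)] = cos(x)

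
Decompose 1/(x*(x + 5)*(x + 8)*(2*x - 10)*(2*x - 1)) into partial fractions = -8/(1683*(2*x - 1)) + 1/(10608*(x + 8)) - 1/(3300*(x + 5)) + 1/(11700*(x - 5)) + 1/(400*x)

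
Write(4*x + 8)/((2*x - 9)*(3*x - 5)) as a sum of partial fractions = -44/(17*(3*x - 5)) + 52/(17*(2*x - 9))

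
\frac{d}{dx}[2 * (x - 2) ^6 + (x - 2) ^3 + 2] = 12*x^5 - 120*x^4 + 480*x^3 - 957*x^2 + 948*x - 372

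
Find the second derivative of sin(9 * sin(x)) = -9*sin(x)*cos(9*sin(x)) - 81*sin(9*sin(x))*cos(x)^2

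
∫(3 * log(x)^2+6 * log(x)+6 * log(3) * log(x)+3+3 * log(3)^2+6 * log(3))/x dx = (log(3*x) + 1)^3 + C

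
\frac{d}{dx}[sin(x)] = cos(x)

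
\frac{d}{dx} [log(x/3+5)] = 1/(x + 15)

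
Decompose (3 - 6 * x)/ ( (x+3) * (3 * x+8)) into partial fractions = 57/(3*x + 8) - 21/(x + 3)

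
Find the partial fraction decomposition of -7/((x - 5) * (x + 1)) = 7/(6*(x + 1)) - 7/(6*(x - 5))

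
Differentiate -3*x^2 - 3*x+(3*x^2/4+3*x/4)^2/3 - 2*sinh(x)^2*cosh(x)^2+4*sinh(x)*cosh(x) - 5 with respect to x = 3*x^3/4 + 9*x^2/8 - 45*x/8 - sinh(4*x) + 4*cosh(2*x) - 3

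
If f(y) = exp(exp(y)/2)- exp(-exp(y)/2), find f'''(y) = (exp(3*y) - 6*exp(2*y) + 4*exp(y) + 4*exp(y + exp(y)) + 6*exp(2*y + exp(y)) + exp(3*y + exp(y)))*exp(-exp(y)/2)/8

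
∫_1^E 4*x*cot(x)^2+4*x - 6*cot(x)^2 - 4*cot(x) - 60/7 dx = -18*E/7 - 2*cot(1) + 18/7 + (6 - 4*E)*cot(E)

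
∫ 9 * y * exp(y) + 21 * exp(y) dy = (9*y + 12)*exp(y) + C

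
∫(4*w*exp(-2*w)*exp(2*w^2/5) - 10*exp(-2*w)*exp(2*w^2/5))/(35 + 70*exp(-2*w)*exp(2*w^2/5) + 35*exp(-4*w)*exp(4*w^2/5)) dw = (-34*exp(2*w*(w - 5)/5) - 35)/(7*(exp(2*w*(w - 5)/5) + 1)) + C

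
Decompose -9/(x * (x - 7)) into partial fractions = -9/(7*(x - 7)) + 9/(7*x)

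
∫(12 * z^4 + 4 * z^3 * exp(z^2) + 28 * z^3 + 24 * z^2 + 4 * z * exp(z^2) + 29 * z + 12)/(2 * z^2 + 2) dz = 2*z^3 + 7*z^2 + 6*z + exp(z^2) + log(z^2 + 1)/4 + C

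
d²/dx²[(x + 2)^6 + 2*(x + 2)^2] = 30*x^4 + 240*x^3 + 720*x^2 + 960*x + 484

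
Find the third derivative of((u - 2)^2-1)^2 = 24*u - 48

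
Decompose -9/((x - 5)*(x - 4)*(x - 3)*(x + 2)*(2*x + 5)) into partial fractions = -48/(715*(2*x + 5)) + 3/(70*(x + 2)) - 9/(110*(x - 3)) + 3/(26*(x - 4)) - 3/(70*(x - 5))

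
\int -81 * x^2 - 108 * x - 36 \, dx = -27*x^3 - 54*x^2 - 36*x + C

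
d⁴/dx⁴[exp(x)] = exp(x)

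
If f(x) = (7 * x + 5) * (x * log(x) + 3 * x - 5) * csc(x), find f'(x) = (-7*x^2*log(x)*cos(x)/sin(x) - 21*x^2*cos(x)/sin(x) + 14*x*log(x) - 5*x*log(x)*cos(x)/sin(x) + 49*x + 20*x*cos(x)/sin(x) + 5*log(x) - 15 + 25*cos(x)/sin(x))/sin(x)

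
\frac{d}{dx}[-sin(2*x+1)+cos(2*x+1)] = -2*sin(2*x + 1) - 2*cos(2*x + 1)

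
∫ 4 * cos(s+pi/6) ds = 4*sin(s + pi/6) + C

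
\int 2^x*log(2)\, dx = 2^x + C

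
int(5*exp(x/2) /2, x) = 5*exp(x/2) + C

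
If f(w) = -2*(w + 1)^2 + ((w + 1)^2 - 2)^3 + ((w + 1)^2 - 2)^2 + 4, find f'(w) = 6*w^5 + 30*w^4 + 40*w^3 - 18*w - 2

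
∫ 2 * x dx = x^2 + C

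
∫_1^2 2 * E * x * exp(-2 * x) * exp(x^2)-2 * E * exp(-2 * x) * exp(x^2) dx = -1 + E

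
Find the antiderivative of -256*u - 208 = -128*u^2 - 208*u + C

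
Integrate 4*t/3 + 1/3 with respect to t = 2*t^2/3 + t/3 + C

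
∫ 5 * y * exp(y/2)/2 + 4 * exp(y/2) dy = (5*y - 2)*exp(y/2) + C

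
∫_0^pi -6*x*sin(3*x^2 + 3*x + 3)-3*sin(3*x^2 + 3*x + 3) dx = -cos(3 + 3*pi^2) - cos(3)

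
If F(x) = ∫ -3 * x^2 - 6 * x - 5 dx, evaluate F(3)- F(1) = -60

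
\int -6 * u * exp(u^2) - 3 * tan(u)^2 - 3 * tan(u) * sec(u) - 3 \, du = -3*exp(u^2) - 3*tan(u) - 3/cos(u) + C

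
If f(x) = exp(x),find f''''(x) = exp(x)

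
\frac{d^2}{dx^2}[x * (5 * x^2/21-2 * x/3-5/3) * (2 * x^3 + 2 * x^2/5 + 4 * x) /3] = 100*x^4/21 - 520*x^3/63 - 1112*x^2/105 - 20*x/3 - 40/9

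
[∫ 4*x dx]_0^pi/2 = pi^2/2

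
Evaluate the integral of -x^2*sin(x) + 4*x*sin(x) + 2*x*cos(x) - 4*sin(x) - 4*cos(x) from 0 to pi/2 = -4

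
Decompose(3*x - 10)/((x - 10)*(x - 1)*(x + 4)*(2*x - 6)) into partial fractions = 11/(490*(x + 4)) - 7/(180*(x - 1)) + 1/(196*(x - 3)) + 5/(441*(x - 10))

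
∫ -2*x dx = -x^2 + C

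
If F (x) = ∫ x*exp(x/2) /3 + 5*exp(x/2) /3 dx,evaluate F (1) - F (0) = -2 + 8*exp(1/2)/3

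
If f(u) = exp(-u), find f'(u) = -exp(-u)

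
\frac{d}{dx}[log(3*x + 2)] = 3/(3*x + 2)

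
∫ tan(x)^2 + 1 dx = tan(x) + C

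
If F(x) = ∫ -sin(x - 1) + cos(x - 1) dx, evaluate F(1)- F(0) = -cos(1) + sin(1) + 1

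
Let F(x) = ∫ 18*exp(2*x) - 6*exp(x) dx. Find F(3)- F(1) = -(-1 + 3*E)^2 + (-1 + 3*exp(3))^2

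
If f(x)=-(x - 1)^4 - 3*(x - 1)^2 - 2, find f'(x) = -4*x^3 + 12*x^2 - 18*x + 10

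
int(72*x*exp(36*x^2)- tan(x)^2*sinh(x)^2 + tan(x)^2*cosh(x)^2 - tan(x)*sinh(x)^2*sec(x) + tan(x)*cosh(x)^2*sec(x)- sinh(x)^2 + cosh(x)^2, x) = exp(36*x^2) + tan(x) + sec(x) + C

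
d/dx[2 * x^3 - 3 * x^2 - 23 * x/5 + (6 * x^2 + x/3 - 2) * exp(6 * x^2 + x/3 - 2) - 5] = 72*x^3*exp(6*x^2 + x/3 - 2) + 6*x^2*exp(6*x^2 + x/3 - 2) + 6*x^2 - 107*x*exp(6*x^2 + x/3 - 2)/9 - 6*x - exp(6*x^2 + x/3 - 2)/3 - 23/5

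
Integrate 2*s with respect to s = s^2 + C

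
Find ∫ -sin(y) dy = cos(y) + C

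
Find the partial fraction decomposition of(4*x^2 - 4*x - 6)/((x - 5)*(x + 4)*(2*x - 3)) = 12/(77*(2*x - 3)) + 74/(99*(x + 4)) + 74/(63*(x - 5))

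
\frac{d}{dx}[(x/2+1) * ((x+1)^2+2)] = 3*x^2/2 + 4*x + 7/2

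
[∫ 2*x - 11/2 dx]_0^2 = -7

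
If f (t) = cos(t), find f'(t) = -sin(t)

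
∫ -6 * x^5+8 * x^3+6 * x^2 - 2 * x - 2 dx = -x^6 + 2*x^4 + 2*x^3 - x^2 - 2*x + C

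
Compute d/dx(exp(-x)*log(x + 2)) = (-x*log(x + 2) - 2*log(x + 2) + 1)/(x*exp(x) + 2*exp(x))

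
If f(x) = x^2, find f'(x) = 2*x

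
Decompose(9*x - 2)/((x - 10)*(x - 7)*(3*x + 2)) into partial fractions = -9/(92*(3*x + 2)) - 61/(69*(x - 7)) + 11/(12*(x - 10))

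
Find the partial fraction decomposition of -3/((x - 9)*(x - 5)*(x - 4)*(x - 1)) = 1/(32*(x - 1)) - 1/(5*(x - 4)) + 3/(16*(x - 5)) - 3/(160*(x - 9))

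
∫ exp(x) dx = exp(x) + C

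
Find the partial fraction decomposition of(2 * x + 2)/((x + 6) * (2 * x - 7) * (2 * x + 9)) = 7/(24*(2*x + 9)) + 9/(152*(2*x - 7)) - 10/(57*(x + 6))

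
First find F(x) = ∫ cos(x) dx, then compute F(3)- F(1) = -sin(1) + sin(3)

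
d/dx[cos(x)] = -sin(x)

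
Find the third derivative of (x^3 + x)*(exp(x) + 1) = x^3*exp(x) + 9*x^2*exp(x) + 19*x*exp(x) + 9*exp(x) + 6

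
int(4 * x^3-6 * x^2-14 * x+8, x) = x^4 - 2*x^3 - 7*x^2 + 8*x + C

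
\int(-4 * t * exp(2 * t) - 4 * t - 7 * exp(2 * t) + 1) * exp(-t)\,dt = -2*(4*t + 3)*sinh(t) + C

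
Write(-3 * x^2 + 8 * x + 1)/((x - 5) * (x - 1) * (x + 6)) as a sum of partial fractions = -155/(77*(x + 6)) - 3/(14*(x - 1)) - 17/(22*(x - 5))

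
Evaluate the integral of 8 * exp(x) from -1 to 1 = -8*exp(-1) + 8*E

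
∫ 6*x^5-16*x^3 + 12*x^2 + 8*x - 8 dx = x^6 - 4*x^4 + 4*x^3 + 4*x^2 - 8*x + C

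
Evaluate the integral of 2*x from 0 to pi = pi^2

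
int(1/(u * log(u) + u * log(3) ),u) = log(log(3*u)) + C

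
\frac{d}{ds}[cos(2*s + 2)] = -2*sin(2*s + 2)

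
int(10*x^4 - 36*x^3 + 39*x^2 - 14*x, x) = 2*x^5 - 9*x^4 + 13*x^3 - 7*x^2 + C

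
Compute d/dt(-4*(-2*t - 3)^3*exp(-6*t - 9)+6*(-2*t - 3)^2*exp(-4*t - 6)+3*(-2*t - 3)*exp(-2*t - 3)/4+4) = (-192*t^3 - 96*t^2*exp(2*t + 3) - 768*t^2 - 240*t*exp(2*t + 3) + 3*t*exp(4*t + 6) - 1008*t - 144*exp(2*t + 3) + 3*exp(4*t + 6) - 432)*exp(-6*t - 9)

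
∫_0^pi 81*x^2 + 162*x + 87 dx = -27 + 6*pi + (3 + 3*pi)^3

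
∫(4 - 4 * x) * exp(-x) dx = 4*x*exp(-x) + C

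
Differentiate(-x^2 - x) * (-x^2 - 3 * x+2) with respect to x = 4*x^3 + 12*x^2 + 2*x - 2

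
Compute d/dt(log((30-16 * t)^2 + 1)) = (512*t - 960)/(256*t^2 - 960*t + 901)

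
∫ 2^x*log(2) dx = 2^x + C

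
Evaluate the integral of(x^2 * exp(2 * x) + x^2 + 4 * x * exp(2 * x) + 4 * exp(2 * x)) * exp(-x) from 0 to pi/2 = (1 + (1 + pi/2)^2)*(-exp(-pi/2) + exp(pi/2))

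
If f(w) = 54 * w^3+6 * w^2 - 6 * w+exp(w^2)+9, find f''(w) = 4*w^2*exp(w^2) + 324*w + 2*exp(w^2) + 12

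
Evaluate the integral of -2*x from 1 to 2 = -3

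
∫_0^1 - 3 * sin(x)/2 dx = -3/2 + 3*cos(1)/2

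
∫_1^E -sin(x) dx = cos(E) - cos(1)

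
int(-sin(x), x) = cos(x) + C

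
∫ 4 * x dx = 2*x^2 + C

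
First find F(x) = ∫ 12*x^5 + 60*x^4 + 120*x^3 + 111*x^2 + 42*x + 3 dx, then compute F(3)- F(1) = 7896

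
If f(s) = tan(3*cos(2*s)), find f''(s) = 72*sin(2*s)^2*tan(3*cos(2*s))^3 + 72*sin(2*s)^2*tan(3*cos(2*s)) - 12*cos(2*s)*tan(3*cos(2*s))^2 - 12*cos(2*s)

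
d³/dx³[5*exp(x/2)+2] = 5*exp(x/2)/8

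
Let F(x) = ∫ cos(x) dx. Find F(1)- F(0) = sin(1)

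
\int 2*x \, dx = x^2 + C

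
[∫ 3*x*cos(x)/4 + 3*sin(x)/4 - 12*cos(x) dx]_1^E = 3*(-4 + E/4)*sin(E) + 45*sin(1)/4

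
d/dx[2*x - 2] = 2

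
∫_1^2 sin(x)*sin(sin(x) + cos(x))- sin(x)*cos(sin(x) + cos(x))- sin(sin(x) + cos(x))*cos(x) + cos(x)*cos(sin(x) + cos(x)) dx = sqrt(2)*(-sin(pi/4 + sqrt(2)*sin(pi/4 + 1)) + sin(sqrt(2)*sin(pi/4 + 2) + pi/4))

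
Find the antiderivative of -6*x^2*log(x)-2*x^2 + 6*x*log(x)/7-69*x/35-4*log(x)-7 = -x*(42*x + 5*(14*x^2 - 3*x + 28)*log(x) + 105)/35 + C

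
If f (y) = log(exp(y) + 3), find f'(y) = exp(y)/(exp(y) + 3)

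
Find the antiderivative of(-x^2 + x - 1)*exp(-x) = (x^2 + x + 2)*exp(-x) + C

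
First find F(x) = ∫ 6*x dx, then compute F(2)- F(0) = 12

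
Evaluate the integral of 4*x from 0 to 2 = 8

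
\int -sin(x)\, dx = cos(x) + C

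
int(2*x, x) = x^2 + C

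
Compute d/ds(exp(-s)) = -exp(-s)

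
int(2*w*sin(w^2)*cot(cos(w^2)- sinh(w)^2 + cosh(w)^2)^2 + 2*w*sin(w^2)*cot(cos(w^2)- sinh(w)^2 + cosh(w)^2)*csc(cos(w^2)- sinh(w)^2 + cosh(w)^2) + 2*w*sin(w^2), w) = cot(cos(w^2) + 1) + csc(cos(w^2) + 1) + C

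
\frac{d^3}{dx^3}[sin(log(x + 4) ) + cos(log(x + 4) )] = 2*(sin(log(x + 4)) + 2*cos(log(x + 4)))/(x^3 + 12*x^2 + 48*x + 64)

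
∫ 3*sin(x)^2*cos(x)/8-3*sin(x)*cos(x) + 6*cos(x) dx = (sin(x) - 4)^3/8 + C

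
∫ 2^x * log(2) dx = 2^x + C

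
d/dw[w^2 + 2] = 2*w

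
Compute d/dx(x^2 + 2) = 2*x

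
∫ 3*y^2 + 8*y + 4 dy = y^3 + 4*y^2 + 4*y + C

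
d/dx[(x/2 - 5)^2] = x/2 - 5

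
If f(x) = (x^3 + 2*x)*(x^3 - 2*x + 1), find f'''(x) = 120*x^3 + 6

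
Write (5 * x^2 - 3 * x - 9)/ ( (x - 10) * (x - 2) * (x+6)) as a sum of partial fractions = 189/(128*(x + 6)) - 5/(64*(x - 2)) + 461/(128*(x - 10))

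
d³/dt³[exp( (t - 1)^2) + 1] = 8*t^3*exp(t^2 - 2*t + 1) - 24*t^2*exp(t^2 - 2*t + 1) + 36*t*exp(t^2 - 2*t + 1) - 20*exp(t^2 - 2*t + 1)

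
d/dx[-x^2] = -2*x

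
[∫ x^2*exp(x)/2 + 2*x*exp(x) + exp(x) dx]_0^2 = 4*exp(2)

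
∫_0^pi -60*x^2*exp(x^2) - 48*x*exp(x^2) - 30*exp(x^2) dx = 6*(-5*pi - 4)*exp(pi^2) + 24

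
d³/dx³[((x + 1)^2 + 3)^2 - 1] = 24*x + 24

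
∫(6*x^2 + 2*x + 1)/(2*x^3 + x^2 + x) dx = log(x*(2*x^2 + x + 1)) + C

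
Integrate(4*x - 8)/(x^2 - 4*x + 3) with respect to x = 2*log((x - 2)^2 - 1) + C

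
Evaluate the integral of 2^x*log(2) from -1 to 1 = 3/2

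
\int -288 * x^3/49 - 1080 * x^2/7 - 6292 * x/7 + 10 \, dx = -72*x^4/49 - 360*x^3/7 - 3146*x^2/7 + 10*x + C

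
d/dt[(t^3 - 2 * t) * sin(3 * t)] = 3*t^3*cos(3*t) + 3*t^2*sin(3*t) - 6*t*cos(3*t) - 2*sin(3*t)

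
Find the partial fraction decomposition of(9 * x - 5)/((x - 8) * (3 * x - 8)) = -57/(16*(3*x - 8)) + 67/(16*(x - 8))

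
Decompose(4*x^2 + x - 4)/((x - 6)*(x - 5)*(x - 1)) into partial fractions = 1/(20*(x - 1)) - 101/(4*(x - 5)) + 146/(5*(x - 6))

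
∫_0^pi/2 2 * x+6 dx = -9 + (pi/2 + 3)^2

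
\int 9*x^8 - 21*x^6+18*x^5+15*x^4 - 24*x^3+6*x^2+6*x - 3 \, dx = x^9 - 3*x^7 + 3*x^6 + 3*x^5 - 6*x^4 + 2*x^3 + 3*x^2 - 3*x + C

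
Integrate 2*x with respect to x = x^2 + C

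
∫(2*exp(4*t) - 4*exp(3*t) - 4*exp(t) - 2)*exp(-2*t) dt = ((exp(t) - 2)*exp(t) - 1)^2*exp(-2*t) + C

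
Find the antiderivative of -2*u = -u^2 + C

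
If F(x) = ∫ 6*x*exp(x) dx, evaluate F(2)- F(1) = 6*exp(2)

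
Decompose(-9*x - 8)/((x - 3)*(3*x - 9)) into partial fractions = -3/(x - 3) - 35/(3*(x - 3)^2)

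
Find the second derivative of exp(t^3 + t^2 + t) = 9*t^4*exp(t^3 + t^2 + t) + 12*t^3*exp(t^3 + t^2 + t) + 10*t^2*exp(t^3 + t^2 + t) + 10*t*exp(t^3 + t^2 + t) + 3*exp(t^3 + t^2 + t)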